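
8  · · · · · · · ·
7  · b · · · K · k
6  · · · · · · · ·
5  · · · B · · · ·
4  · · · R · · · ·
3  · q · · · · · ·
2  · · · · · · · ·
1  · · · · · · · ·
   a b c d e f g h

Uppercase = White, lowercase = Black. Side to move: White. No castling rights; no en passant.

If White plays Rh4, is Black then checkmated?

yes

After Rh4: black king on h7; in check: yes, from the white rook on h4.
King squares — g6: attacked by Kf7; h6: attacked by Rh4; g7: attacked by Kf7; g8: attacked by Kf7; h8: attacked by Rh4.
Black has no legal moves → checkmate.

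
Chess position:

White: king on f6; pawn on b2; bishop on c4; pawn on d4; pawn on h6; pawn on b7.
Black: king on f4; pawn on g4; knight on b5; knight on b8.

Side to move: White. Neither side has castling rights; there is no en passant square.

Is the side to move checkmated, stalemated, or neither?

neither

White to move; white king on f6.
In check: no.
Legal moves for White include: Kg7, Kf7, Ke7, Kg6, Ke6, Bg8, Bf7, Be6, Bd5, Bxb5, Bd3, Bb3, Be2, Ba2, Bf1, h7, d5, b3, ... (list truncated; more exist).
White has legal moves and is not in check → neither.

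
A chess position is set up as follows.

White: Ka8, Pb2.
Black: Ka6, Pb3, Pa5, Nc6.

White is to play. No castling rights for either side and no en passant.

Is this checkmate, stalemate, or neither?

stalemate

White to move; white king on a8.
In check: no.
King squares — a7: attacked by Ka6; b7: attacked by Ka6; b8: attacked by Nc6.
Legal moves for White: none.
Not in check and no legal moves → stalemate.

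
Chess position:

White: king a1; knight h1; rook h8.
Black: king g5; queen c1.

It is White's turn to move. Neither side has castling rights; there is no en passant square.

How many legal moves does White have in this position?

1

White to move; king on a1.
In check: yes, from the black queen on c1.
Legal moves: Ka2.
Count: 1.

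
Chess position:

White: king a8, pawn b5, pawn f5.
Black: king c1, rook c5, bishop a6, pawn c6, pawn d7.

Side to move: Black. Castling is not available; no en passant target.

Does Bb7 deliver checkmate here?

After Bb7: white king on a8; in check: yes, from the black bishop on b7.
White has 3 legal replies: Kb8, Kxb7, Ka7.
In check but a legal move exists → not checkmate.

no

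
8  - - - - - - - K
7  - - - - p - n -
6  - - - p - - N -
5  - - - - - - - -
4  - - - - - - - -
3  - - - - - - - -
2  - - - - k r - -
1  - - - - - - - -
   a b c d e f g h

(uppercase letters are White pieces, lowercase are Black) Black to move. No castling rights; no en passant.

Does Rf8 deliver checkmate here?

After Rf8: white king on h8; in check: yes, from the black rook on f8.
White has 3 legal replies: Kh7, Kxg7, Nxf8.
In check but a legal move exists → not checkmate.

no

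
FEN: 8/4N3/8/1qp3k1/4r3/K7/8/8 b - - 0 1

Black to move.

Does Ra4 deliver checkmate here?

yes

After Ra4: white king on a3; in check: yes, from the black rook on a4.
King squares — a2: attacked by Ra4; b2: attacked by Qb5; b3: attacked by Qb5; a4: attacked by Qb5; b4: attacked by Ra4.
White has no legal moves → checkmate.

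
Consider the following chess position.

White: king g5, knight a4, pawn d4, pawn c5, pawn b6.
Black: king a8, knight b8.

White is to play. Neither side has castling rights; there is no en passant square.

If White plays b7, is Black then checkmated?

no

After b7: black king on a8; in check: yes, from the white pawn on b7.
Black has 2 legal replies: Kxb7, Ka7.
In check but a legal move exists → not checkmate.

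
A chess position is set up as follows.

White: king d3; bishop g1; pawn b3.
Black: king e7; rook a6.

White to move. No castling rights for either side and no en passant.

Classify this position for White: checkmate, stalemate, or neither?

neither

White to move; white king on d3.
In check: no.
Legal moves for White: Ke4, Kd4, Kc4, Ke3, Kc3, Ke2, Kd2, Kc2, Ba7, Bb6, Bc5+, Bd4, Be3, Bh2, Bf2, b4.
White has 16 legal moves and is not in check → neither.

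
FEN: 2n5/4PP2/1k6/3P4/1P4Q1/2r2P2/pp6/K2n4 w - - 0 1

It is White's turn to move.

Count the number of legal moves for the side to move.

White to move; king on a1.
In check: yes, from the black pawn on b2.
Legal moves: Kxa2.
Count: 1.

1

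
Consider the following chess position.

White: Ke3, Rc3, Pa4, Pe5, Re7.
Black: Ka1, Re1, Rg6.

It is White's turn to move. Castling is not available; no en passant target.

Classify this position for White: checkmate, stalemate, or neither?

neither

White to move; white king on e3.
In check: yes, from the black rook on e1.
King squares — d2: available; e2: attacked by Re1; f2: available; d3: available; f3: available; d4: available; e4: attacked by Re1; f4: available.
Legal moves for White: Kf4, Kd4, Kf3, Kd3, Kf2, Kd2.
White is in check but has 6 legal moves → neither.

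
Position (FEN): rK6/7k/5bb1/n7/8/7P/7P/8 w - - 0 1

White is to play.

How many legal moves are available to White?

White to move; king on b8.
In check: yes, from the black rook on a8.
Legal moves: Kxa8, Kc7.
Count: 2.

2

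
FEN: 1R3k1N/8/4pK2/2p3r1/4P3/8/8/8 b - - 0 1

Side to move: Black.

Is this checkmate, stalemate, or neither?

Black to move; black king on f8.
In check: yes, from the white rook on b8.
King squares — e7: attacked by Kf6; f7: attacked by Kf6; g7: attacked by Kf6; e8: attacked by Rb8; g8: attacked by Rb8.
Legal moves for Black: none.
In check with no legal moves → checkmate.

checkmate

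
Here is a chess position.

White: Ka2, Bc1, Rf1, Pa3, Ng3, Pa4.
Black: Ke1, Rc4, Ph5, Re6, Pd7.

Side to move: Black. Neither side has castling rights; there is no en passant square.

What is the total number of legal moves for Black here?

0

Black to move; king on e1.
In check: yes, from the white rook on f1.
Legal moves: none.
Count: 0.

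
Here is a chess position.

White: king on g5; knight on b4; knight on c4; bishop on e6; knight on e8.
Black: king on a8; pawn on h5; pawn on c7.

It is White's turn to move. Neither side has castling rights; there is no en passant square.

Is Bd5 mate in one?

After Bd5: black king on a8; in check: yes, from the white bishop on d5.
Black has 3 legal replies: Kb8, Ka7, c6.
In check but a legal move exists → not checkmate.

no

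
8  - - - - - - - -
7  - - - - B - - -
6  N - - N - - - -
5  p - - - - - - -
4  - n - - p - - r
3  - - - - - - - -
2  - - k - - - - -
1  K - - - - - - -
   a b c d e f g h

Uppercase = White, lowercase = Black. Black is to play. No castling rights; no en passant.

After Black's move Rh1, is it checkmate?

yes

After Rh1: white king on a1; in check: yes, from the black rook on h1.
King squares — b1: attacked by Rh1; a2: attacked by Nb4; b2: attacked by Kc2.
White has no legal moves → checkmate.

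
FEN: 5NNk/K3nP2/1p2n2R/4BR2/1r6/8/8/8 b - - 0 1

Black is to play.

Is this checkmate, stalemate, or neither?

Black to move; black king on h8.
In check: yes, from the white bishop on e5 and the white rook on h6.
King squares — g7: attacked by Be5; h7: attacked by Rh6; g8: attacked by Pf7.
Legal moves for Black: none.
In check with no legal moves → checkmate.

checkmate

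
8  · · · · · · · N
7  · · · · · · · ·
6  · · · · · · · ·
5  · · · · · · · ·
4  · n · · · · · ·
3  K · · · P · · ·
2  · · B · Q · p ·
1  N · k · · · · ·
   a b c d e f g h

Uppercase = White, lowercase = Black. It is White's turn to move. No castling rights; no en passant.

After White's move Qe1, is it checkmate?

After Qe1: black king on c1; in check: yes, from the white queen on e1.
King squares — b1: attacked by Qe1; d1: attacked by Qe1; b2: attacked by Ka3; c2: attacked by Na1; d2: attacked by Qe1.
Black has no legal moves → checkmate.

yes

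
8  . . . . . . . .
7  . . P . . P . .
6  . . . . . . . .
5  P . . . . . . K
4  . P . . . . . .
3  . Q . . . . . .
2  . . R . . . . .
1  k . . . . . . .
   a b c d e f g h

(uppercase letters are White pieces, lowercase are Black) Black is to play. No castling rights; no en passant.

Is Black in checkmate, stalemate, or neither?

Black to move; black king on a1.
In check: no.
King squares — b1: attacked by Qb3; a2: attacked by Rc2; b2: attacked by Rc2.
Legal moves for Black: none.
Not in check and no legal moves → stalemate.

stalemate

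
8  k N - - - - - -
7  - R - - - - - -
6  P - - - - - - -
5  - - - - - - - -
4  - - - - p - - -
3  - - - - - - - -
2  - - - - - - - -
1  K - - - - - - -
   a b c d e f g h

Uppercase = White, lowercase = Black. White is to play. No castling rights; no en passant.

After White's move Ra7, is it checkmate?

After Ra7: black king on a8; in check: yes, from the white rook on a7.
Black has 2 legal replies: Kxb8, Kxa7.
In check but a legal move exists → not checkmate.

no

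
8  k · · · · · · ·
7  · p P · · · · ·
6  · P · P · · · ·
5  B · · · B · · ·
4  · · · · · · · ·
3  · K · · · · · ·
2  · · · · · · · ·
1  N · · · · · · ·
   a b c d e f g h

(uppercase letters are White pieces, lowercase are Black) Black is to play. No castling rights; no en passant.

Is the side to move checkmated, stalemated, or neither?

Black to move; black king on a8.
In check: no.
King squares — a7: attacked by Pb6; b7: own pawn; b8: attacked by Pc7.
Legal moves for Black: none.
Not in check and no legal moves → stalemate.

stalemate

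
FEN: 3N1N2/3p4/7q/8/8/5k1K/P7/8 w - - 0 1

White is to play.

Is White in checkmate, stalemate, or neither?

White to move; white king on h3.
In check: yes, from the black queen on h6.
King squares — g2: attacked by Kf3; h2: attacked by Qh6; g3: attacked by Kf3; g4: attacked by Kf3; h4: attacked by Qh6.
Legal moves for White: none.
In check with no legal moves → checkmate.

checkmate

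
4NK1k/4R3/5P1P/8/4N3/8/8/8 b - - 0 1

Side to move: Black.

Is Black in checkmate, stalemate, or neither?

stalemate

Black to move; black king on h8.
In check: no.
King squares — g7: attacked by Pf6; h7: attacked by Re7; g8: attacked by Kf8.
Legal moves for Black: none.
Not in check and no legal moves → stalemate.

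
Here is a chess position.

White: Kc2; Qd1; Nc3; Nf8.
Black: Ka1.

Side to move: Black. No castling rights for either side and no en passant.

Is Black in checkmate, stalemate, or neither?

Black to move; black king on a1.
In check: yes, from the white queen on d1.
King squares — b1: attacked by Qd1; a2: attacked by Nc3; b2: attacked by Kc2.
Legal moves for Black: none.
In check with no legal moves → checkmate.

checkmate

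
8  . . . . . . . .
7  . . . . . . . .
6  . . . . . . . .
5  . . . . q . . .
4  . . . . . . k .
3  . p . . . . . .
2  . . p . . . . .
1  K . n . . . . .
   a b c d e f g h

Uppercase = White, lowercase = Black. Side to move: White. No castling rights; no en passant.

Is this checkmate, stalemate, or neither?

checkmate

White to move; white king on a1.
In check: yes, from the black queen on e5.
King squares — b1: attacked by Pc2; a2: attacked by Nc1; b2: attacked by Qe5.
Legal moves for White: none.
In check with no legal moves → checkmate.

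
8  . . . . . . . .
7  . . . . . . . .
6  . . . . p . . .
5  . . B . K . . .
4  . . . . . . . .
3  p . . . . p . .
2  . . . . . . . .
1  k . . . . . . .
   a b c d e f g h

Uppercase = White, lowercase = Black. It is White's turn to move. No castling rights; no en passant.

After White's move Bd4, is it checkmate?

After Bd4: black king on a1; in check: yes, from the white bishop on d4.
Black has 2 legal replies: Ka2, Kb1.
In check but a legal move exists → not checkmate.

no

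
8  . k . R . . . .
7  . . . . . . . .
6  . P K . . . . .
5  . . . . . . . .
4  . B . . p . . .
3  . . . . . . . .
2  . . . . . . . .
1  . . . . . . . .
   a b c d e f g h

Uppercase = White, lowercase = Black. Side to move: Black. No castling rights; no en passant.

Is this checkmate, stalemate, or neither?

checkmate

Black to move; black king on b8.
In check: yes, from the white rook on d8.
King squares — a7: attacked by Pb6; b7: attacked by Kc6; c7: attacked by Pb6; a8: attacked by Rd8; c8: attacked by Rd8.
Legal moves for Black: none.
In check with no legal moves → checkmate.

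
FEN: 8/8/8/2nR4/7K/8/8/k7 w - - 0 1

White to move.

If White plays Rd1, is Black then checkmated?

no

After Rd1: black king on a1; in check: yes, from the white rook on d1.
Black has 2 legal replies: Kb2, Ka2.
In check but a legal move exists → not checkmate.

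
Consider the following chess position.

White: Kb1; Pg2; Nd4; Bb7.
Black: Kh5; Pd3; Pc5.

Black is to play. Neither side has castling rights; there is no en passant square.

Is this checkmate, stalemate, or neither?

Black to move; black king on h5.
In check: no.
Legal moves for Black: Kh6, Kg6, Kg5, Kh4, Kg4, cxd4, c4, d2.
Black has 8 legal moves and is not in check → neither.

neither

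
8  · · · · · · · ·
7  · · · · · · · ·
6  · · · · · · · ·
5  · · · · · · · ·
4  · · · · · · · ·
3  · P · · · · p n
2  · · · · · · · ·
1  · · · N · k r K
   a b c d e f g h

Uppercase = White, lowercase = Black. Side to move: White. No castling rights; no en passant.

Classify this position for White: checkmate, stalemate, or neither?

checkmate

White to move; white king on h1.
In check: yes, from the black rook on g1.
King squares — g1: attacked by Kf1; g2: attacked by Kf1; h2: attacked by Pg3.
Legal moves for White: none.
In check with no legal moves → checkmate.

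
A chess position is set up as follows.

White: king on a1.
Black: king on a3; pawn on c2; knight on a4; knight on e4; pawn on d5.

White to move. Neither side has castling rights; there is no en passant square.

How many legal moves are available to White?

White to move; king on a1.
In check: no.
Legal moves: none.
Count: 0.

0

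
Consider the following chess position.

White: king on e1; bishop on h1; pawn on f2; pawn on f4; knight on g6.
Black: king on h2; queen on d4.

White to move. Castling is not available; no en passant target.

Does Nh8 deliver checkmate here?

no

After Nh8: black king on h2; in check: no.
Black is not in check, so this cannot be checkmate.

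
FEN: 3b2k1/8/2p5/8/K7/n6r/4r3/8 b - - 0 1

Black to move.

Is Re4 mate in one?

yes

After Re4: white king on a4; in check: yes, from the black rook on e4.
King squares — a3: attacked by Rh3; b3: attacked by Rh3; b4: attacked by Re4; a5: attacked by Bd8; b5: attacked by Na3.
White has no legal moves → checkmate.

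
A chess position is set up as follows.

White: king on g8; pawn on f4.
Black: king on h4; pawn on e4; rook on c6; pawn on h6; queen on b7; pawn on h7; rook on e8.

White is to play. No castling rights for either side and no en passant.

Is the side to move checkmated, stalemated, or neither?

White to move; white king on g8.
In check: yes, from the black rook on e8.
King squares — f7: attacked by Qb7; g7: attacked by Qb7; h7: attacked by Qb7; f8: attacked by Re8; h8: attacked by Re8.
Legal moves for White: none.
In check with no legal moves → checkmate.

checkmate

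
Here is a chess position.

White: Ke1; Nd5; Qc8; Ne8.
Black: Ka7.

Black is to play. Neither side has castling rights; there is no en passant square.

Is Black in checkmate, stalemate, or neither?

Black to move; black king on a7.
In check: no.
King squares — a6: attacked by Qc8; b6: attacked by Nd5; b7: attacked by Qc8; a8: attacked by Qc8; b8: attacked by Qc8.
Legal moves for Black: none.
Not in check and no legal moves → stalemate.

stalemate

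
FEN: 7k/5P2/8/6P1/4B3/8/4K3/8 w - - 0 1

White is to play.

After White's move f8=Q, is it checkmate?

yes

After f8=Q: black king on h8; in check: yes, from the white queen on f8.
King squares — g7: attacked by Qf8; h7: attacked by Be4; g8: attacked by Qf8.
Black has no legal moves → checkmate.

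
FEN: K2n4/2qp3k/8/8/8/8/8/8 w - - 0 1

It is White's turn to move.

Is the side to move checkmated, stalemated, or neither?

White to move; white king on a8.
In check: no.
King squares — a7: attacked by Qc7; b7: attacked by Qc7; b8: attacked by Qc7.
Legal moves for White: none.
Not in check and no legal moves → stalemate.

stalemate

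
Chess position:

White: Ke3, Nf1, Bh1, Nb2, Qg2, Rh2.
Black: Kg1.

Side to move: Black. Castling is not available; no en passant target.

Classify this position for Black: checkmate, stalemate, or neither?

Black to move; black king on g1.
In check: yes, from the white queen on g2.
King squares — f1: attacked by Qg2; h1: attacked by Qg2; f2: attacked by Qg2; g2: attacked by Bh1; h2: attacked by Nf1.
Legal moves for Black: none.
In check with no legal moves → checkmate.

checkmate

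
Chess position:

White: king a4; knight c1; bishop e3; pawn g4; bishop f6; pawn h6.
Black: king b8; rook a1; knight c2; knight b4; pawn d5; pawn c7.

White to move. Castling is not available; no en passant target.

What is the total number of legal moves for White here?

4

White to move; king on a4.
In check: yes, from the black rook on a1.
Legal moves: Kb5, Kb3, Bxa1, Na2.
Count: 4.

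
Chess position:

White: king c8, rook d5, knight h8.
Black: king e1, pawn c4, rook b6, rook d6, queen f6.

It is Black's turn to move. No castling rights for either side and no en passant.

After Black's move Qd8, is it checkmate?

After Qd8: white king on c8; in check: yes, from the black queen on d8.
King squares — b7: attacked by Rb6; c7: attacked by Qd8; d7: attacked by Rd6; b8: attacked by Rb6; d8: attacked by Rd6.
White has no legal moves → checkmate.

yes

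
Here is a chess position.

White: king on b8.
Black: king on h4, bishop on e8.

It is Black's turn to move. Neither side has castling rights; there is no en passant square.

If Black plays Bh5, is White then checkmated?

After Bh5: white king on b8; in check: no.
White is not in check, so this cannot be checkmate.

no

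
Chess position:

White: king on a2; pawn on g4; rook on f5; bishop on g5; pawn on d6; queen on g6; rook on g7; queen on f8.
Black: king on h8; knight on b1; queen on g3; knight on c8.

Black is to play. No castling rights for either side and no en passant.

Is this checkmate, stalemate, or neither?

Black to move; black king on h8.
In check: yes, from the white queen on f8.
King squares — g7: attacked by Qg6; h7: attacked by Qg6; g8: attacked by Rg7.
Legal moves for Black: none.
In check with no legal moves → checkmate.

checkmate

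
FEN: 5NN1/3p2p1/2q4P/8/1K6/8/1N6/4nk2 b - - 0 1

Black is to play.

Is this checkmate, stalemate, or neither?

neither

Black to move; black king on f1.
In check: no.
Legal moves for Black include: Qc8, Qa8, Qc7, Qb7+, Qxh6, Qg6, Qf6, Qe6, Qd6+, Qb6+, Qa6, Qd5, Qc5+, Qb5+, Qe4+, Qc4+, Qa4+, Qf3, ... (list truncated; more exist).
Black has legal moves and is not in check → neither.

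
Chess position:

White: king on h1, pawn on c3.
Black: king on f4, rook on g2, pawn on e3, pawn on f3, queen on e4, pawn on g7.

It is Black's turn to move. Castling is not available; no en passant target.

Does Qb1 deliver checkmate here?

After Qb1: white king on h1; in check: yes, from the black queen on b1.
King squares — g1: attacked by Qb1; g2: attacked by Pf3; h2: attacked by Rg2.
White has no legal moves → checkmate.

yes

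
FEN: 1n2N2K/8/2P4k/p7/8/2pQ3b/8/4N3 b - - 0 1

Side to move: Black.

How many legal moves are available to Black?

Black to move; king on h6.
In check: no.
Legal moves: Nd7, Nxc6, Na6, Kh5, Kg5, Bc8, Bd7, Be6, Bf5, Bg4, Bg2, Bf1, a4, c2.
Count: 14.

14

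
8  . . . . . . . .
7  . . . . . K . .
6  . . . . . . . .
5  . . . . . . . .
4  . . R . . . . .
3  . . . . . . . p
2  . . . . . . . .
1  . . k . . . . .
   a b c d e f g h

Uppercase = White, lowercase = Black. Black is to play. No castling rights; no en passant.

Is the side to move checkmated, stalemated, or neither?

Black to move; black king on c1.
In check: yes, from the white rook on c4.
King squares — b1: available; d1: available; b2: available; c2: attacked by Rc4; d2: available.
Legal moves for Black: Kd2, Kb2, Kd1, Kb1.
Black is in check but has 4 legal moves → neither.

neither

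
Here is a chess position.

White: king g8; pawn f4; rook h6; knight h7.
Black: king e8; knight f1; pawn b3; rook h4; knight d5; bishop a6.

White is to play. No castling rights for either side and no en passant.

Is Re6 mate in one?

After Re6: black king on e8; in check: yes, from the white rook on e6.
Black has 3 legal replies: Kd8, Kd7, Ne7+.
In check but a legal move exists → not checkmate.

no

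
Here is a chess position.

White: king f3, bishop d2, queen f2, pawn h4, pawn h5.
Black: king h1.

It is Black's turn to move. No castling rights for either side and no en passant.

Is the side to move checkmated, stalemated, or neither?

Black to move; black king on h1.
In check: no.
King squares — g1: attacked by Qf2; g2: attacked by Qf2; h2: attacked by Qf2.
Legal moves for Black: none.
Not in check and no legal moves → stalemate.

stalemate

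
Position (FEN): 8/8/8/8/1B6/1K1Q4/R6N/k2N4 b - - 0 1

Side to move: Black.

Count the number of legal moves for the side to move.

0

Black to move; king on a1.
In check: yes, from the white rook on a2.
Legal moves: none.
Count: 0.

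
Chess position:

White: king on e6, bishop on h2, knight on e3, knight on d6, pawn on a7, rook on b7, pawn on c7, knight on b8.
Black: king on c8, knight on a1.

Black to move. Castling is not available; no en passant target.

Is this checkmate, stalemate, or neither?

Black to move; black king on c8.
In check: yes, from the white knight on d6.
King squares — b7: attacked by Nd6; c7: attacked by Rb7; d7: attacked by Ke6; b8: attacked by Pa7; d8: attacked by Pc7.
Legal moves for Black: none.
In check with no legal moves → checkmate.

checkmate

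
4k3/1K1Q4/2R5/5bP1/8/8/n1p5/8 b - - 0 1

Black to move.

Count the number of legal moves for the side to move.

3

Black to move; king on e8.
In check: yes, from the white queen on d7.
Legal moves: Kf8, Kxd7, Bxd7.
Count: 3.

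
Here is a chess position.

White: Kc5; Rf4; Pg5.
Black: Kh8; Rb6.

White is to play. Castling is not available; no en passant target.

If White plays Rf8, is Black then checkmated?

no

After Rf8: black king on h8; in check: yes, from the white rook on f8.
Black has 2 legal replies: Kh7, Kg7.
In check but a legal move exists → not checkmate.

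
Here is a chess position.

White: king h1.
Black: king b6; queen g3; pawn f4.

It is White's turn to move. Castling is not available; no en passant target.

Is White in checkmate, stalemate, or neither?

White to move; white king on h1.
In check: no.
King squares — g1: attacked by Qg3; g2: attacked by Qg3; h2: attacked by Qg3.
Legal moves for White: none.
Not in check and no legal moves → stalemate.

stalemate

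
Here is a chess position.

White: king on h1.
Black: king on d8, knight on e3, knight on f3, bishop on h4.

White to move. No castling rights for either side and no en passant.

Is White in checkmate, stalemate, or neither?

stalemate

White to move; white king on h1.
In check: no.
King squares — g1: attacked by Nf3; g2: attacked by Ne3; h2: attacked by Nf3.
Legal moves for White: none.
Not in check and no legal moves → stalemate.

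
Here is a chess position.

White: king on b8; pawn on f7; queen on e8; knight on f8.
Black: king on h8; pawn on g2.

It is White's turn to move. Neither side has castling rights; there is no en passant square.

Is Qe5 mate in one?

After Qe5: black king on h8; in check: yes, from the white queen on e5.
King squares — g7: attacked by Qe5; h7: attacked by Nf8; g8: attacked by Pf7.
Black has no legal moves → checkmate.

yes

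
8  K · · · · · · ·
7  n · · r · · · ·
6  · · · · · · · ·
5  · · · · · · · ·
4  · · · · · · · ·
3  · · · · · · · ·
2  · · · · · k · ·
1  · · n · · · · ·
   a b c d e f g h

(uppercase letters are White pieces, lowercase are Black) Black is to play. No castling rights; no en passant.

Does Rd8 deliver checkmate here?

no

After Rd8: white king on a8; in check: yes, from the black rook on d8.
White has 2 legal replies: Kb7, Kxa7.
In check but a legal move exists → not checkmate.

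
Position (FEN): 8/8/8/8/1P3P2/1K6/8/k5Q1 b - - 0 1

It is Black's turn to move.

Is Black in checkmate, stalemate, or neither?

checkmate

Black to move; black king on a1.
In check: yes, from the white queen on g1.
King squares — b1: attacked by Qg1; a2: attacked by Kb3; b2: attacked by Kb3.
Legal moves for Black: none.
In check with no legal moves → checkmate.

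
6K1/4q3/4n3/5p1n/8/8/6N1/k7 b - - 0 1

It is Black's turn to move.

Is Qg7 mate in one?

yes

After Qg7: white king on g8; in check: yes, from the black queen on g7.
King squares — f7: attacked by Qg7; g7: attacked by Nh5; h7: attacked by Qg7; f8: attacked by Ne6; h8: attacked by Qg7.
White has no legal moves → checkmate.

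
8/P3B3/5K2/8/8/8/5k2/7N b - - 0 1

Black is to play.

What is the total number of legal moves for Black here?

Black to move; king on f2.
In check: yes, from the white knight on h1.
Legal moves: Kf3, Ke3, Kg2, Ke2, Kg1, Kf1, Ke1.
Count: 7.

7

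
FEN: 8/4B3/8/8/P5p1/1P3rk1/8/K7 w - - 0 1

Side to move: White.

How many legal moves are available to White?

14

White to move; king on a1.
In check: no.
Legal moves: Bf8, Bd8, Bf6, Bd6+, Bg5, Bc5, Bh4+, Bb4, Ba3, Kb2, Ka2, Kb1, a5, b4.
Count: 14.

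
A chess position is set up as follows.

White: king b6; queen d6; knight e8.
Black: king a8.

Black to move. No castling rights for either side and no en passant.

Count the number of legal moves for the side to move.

Black to move; king on a8.
In check: no.
Legal moves: none.
Count: 0.

0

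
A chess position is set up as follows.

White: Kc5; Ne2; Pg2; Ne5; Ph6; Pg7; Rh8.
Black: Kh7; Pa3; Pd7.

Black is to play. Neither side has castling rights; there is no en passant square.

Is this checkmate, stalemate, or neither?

checkmate

Black to move; black king on h7.
In check: yes, from the white rook on h8.
King squares — g6: attacked by Ne5; h6: attacked by Rh8; g7: attacked by Ph6; g8: attacked by Rh8; h8: attacked by Pg7.
Legal moves for Black: none.
In check with no legal moves → checkmate.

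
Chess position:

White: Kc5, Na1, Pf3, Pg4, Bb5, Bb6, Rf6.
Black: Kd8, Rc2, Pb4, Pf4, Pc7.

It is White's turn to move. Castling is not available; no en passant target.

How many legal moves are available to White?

White to move; king on c5.
In check: yes, from the black rook on c2.
Legal moves: Kd5, Kd4, Kxb4, Bc4, Nxc2.
Count: 5.

5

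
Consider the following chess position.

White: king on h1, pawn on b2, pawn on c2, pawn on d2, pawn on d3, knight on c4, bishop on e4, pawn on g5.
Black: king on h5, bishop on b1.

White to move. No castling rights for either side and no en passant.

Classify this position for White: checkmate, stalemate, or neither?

White to move; white king on h1.
In check: no.
Legal moves for White include: Ba8, Bh7, Bb7, Bg6+, Bc6, Bf5, Bd5, Bf3+, Bg2, Nd6, Nb6, Ne5, Na5, Ne3, Na3, Kh2, Kg2, Kg1, ... (list truncated; more exist).
White has legal moves and is not in check → neither.

neither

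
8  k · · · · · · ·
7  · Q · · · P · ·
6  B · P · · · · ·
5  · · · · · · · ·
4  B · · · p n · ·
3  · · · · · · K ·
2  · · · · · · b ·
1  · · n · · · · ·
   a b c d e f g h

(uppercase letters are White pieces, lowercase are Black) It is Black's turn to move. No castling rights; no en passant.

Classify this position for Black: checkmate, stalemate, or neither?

checkmate

Black to move; black king on a8.
In check: yes, from the white queen on b7.
King squares — a7: attacked by Qb7; b7: attacked by Ba6; b8: attacked by Qb7.
Legal moves for Black: none.
In check with no legal moves → checkmate.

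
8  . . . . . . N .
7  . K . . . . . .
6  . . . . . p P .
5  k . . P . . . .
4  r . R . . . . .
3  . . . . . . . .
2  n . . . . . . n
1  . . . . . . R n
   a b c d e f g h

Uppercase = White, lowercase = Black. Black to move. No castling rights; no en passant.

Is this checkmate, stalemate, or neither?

Black to move; black king on a5.
In check: no.
Legal moves for Black: Kb5, Rxc4, Rb4+, Ra3, Ng4, Nf3, Nf1, Nb4, Nc3, Nc1, Ng3, Nf2, f5.
Black has 13 legal moves and is not in check → neither.

neither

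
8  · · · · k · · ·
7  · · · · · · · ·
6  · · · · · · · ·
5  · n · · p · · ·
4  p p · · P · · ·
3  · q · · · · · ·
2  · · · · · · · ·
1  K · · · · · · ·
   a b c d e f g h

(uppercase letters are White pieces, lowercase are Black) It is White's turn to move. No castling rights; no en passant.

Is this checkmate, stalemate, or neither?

White to move; white king on a1.
In check: no.
King squares — b1: attacked by Qb3; a2: attacked by Qb3; b2: attacked by Qb3.
Legal moves for White: none.
Not in check and no legal moves → stalemate.

stalemate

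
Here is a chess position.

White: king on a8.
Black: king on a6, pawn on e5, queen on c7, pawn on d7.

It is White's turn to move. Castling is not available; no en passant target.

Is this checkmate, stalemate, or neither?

stalemate

White to move; white king on a8.
In check: no.
King squares — a7: attacked by Ka6; b7: attacked by Ka6; b8: attacked by Qc7.
Legal moves for White: none.
Not in check and no legal moves → stalemate.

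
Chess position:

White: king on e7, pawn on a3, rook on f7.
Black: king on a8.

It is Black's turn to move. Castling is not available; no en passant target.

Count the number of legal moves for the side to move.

3

Black to move; king on a8.
In check: no.
Legal moves: Kb8, Kb7, Ka7.
Count: 3.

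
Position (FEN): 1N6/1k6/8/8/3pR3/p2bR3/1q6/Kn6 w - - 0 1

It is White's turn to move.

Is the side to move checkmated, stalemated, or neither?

White to move; white king on a1.
In check: yes, from the black queen on b2.
King squares — b1: attacked by Qb2; a2: attacked by Qb2; b2: attacked by Pa3.
Legal moves for White: none.
In check with no legal moves → checkmate.

checkmate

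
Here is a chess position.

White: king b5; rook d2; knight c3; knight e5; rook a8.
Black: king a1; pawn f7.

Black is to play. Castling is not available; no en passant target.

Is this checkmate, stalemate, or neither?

checkmate

Black to move; black king on a1.
In check: yes, from the white rook on a8.
King squares — b1: attacked by Nc3; a2: attacked by Rd2; b2: attacked by Rd2.
Legal moves for Black: none.
In check with no legal moves → checkmate.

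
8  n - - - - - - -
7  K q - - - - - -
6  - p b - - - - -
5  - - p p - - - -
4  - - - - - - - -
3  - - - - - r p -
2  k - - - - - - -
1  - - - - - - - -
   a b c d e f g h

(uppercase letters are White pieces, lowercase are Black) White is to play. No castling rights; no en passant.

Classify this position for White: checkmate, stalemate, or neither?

checkmate

White to move; white king on a7.
In check: yes, from the black queen on b7.
King squares — a6: attacked by Qb7; b6: attacked by Qb7; b7: attacked by Bc6; a8: attacked by Qb7; b8: attacked by Qb7.
Legal moves for White: none.
In check with no legal moves → checkmate.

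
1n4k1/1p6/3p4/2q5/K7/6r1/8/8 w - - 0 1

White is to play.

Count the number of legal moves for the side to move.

0

White to move; king on a4.
In check: no.
Legal moves: none.
Count: 0.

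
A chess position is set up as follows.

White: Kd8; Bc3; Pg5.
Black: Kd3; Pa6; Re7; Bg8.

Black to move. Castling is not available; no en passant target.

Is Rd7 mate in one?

After Rd7: white king on d8; in check: yes, from the black rook on d7.
White has 3 legal replies: Ke8, Kc8, Kxd7.
In check but a legal move exists → not checkmate.

no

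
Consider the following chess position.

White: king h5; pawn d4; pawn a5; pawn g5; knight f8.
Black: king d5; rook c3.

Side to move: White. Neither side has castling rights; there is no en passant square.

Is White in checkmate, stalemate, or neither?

White to move; white king on h5.
In check: no.
Legal moves for White: Nh7, Nd7, Ng6, Ne6, Kh6, Kg6, Kh4, Kg4, g6, a6.
White has 10 legal moves and is not in check → neither.

neither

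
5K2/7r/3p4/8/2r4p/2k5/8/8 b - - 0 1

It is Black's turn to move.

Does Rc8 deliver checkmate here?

After Rc8: white king on f8; in check: yes, from the black rook on c8.
King squares — e7: attacked by Rh7; f7: attacked by Rh7; g7: attacked by Rh7; e8: attacked by Rc8; g8: attacked by Rc8.
White has no legal moves → checkmate.

yes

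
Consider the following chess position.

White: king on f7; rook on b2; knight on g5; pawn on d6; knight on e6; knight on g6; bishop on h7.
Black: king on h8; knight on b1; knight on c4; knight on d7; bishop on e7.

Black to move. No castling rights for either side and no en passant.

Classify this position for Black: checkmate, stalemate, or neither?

Black to move; black king on h8.
In check: yes, from the white knight on g6.
King squares — g7: attacked by Ne6; h7: attacked by Ng5; g8: attacked by Kf7.
Legal moves for Black: none.
In check with no legal moves → checkmate.

checkmate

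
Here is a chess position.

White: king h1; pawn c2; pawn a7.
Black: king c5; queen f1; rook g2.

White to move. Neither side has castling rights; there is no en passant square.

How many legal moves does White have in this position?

White to move; king on h1.
In check: yes, from the black queen on f1.
Legal moves: none.
Count: 0.

0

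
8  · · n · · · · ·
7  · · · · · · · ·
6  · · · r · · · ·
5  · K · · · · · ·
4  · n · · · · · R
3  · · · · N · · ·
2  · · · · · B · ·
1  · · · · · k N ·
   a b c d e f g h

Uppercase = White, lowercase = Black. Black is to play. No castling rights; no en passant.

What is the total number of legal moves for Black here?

1

Black to move; king on f1.
In check: yes, from the white knight on e3.
Legal moves: Kxf2.
Count: 1.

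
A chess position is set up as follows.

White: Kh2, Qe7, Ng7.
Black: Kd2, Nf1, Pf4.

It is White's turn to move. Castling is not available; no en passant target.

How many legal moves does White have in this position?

4

White to move; king on h2.
In check: yes, from the black knight on f1.
Legal moves: Kh3, Kg2, Kh1, Kg1.
Count: 4.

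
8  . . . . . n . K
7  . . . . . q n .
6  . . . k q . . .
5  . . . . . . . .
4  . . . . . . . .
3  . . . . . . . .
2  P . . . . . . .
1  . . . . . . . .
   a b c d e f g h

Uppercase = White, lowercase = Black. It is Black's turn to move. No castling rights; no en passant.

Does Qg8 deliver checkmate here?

yes

After Qg8: white king on h8; in check: yes, from the black queen on g8.
King squares — g7: attacked by Qg8; h7: attacked by Nf8; g8: attacked by Qe6.
White has no legal moves → checkmate.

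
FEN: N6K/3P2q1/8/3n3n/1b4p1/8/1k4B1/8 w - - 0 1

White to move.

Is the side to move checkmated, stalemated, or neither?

checkmate

White to move; white king on h8.
In check: yes, from the black queen on g7.
King squares — g7: attacked by Nh5; h7: attacked by Qg7; g8: attacked by Qg7.
Legal moves for White: none.
In check with no legal moves → checkmate.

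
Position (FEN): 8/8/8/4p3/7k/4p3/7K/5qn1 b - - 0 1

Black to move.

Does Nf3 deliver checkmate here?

yes

After Nf3: white king on h2; in check: yes, from the black knight on f3.
King squares — g1: attacked by Qf1; h1: attacked by Qf1; g2: attacked by Qf1; g3: attacked by Kh4; h3: attacked by Qf1.
White has no legal moves → checkmate.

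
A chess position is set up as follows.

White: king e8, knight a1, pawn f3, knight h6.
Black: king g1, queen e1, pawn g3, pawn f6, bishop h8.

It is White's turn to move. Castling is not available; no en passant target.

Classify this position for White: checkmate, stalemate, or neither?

neither

White to move; white king on e8.
In check: yes, from the black queen on e1.
King squares — d7: available; e7: attacked by Qe1; f7: available; d8: available; f8: available.
Legal moves for White: Kf8, Kd8, Kf7, Kd7.
White is in check but has 4 legal moves → neither.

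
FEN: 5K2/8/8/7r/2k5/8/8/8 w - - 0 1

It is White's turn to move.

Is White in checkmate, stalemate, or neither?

neither

White to move; white king on f8.
In check: no.
Legal moves for White: Kg8, Ke8, Kg7, Kf7, Ke7.
White has 5 legal moves and is not in check → neither.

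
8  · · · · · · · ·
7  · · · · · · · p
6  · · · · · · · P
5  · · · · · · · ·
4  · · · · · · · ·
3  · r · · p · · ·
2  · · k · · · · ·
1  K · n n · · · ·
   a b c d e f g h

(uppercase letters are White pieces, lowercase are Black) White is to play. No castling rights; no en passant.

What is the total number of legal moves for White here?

0

White to move; king on a1.
In check: no.
Legal moves: none.
Count: 0.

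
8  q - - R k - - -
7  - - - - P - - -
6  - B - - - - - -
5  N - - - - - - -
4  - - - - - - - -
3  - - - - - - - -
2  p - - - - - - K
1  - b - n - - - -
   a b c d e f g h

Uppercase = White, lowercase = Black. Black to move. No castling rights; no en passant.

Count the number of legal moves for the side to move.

Black to move; king on e8.
In check: yes, from the white rook on d8.
Legal moves: Kf7, Kxe7, Qxd8.
Count: 3.

3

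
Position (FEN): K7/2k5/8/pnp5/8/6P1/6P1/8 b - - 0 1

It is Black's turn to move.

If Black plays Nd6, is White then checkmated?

no

After Nd6: white king on a8; in check: no.
White is not in check, so this cannot be checkmate.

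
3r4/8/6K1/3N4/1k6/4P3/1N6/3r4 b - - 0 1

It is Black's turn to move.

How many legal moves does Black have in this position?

Black to move; king on b4.
In check: yes, from the white knight on d5.
Legal moves: Kc5, Kb5, Ka5, Kb3, Ka3, R8xd5, R1xd5.
Count: 7.

7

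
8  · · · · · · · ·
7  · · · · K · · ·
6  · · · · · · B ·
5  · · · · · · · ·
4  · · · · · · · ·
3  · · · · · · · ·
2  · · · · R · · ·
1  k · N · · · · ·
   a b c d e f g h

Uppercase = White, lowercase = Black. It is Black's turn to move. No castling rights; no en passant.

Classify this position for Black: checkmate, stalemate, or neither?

Black to move; black king on a1.
In check: no.
King squares — b1: attacked by Bg6; a2: attacked by Nc1; b2: attacked by Re2.
Legal moves for Black: none.
Not in check and no legal moves → stalemate.

stalemate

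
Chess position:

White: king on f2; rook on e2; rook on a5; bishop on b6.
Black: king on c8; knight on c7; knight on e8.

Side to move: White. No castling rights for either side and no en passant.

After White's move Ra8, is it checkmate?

no

After Ra8: black king on c8; in check: yes, from the white rook on a8.
Black has 3 legal replies: Kd7, Kb7, Nxa8.
In check but a legal move exists → not checkmate.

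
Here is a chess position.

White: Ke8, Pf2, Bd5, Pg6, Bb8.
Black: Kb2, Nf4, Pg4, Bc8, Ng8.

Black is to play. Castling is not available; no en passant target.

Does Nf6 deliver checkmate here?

After Nf6: white king on e8; in check: yes, from the black knight on f6.
White has 4 legal replies: Kf8, Kd8, Kf7, Ke7.
In check but a legal move exists → not checkmate.

no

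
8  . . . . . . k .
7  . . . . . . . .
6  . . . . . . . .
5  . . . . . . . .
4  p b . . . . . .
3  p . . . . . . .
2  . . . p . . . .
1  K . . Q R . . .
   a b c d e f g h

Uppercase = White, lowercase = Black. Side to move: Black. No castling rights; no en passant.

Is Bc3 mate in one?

no

After Bc3: white king on a1; in check: yes, from the black bishop on c3.
White has 2 legal replies: Ka2, Kb1.
In check but a legal move exists → not checkmate.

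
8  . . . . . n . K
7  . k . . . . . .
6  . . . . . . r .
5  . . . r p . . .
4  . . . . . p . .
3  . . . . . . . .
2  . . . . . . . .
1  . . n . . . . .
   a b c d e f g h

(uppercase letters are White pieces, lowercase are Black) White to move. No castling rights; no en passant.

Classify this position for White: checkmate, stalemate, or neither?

stalemate

White to move; white king on h8.
In check: no.
King squares — g7: attacked by Rg6; h7: attacked by Nf8; g8: attacked by Rg6.
Legal moves for White: none.
Not in check and no legal moves → stalemate.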